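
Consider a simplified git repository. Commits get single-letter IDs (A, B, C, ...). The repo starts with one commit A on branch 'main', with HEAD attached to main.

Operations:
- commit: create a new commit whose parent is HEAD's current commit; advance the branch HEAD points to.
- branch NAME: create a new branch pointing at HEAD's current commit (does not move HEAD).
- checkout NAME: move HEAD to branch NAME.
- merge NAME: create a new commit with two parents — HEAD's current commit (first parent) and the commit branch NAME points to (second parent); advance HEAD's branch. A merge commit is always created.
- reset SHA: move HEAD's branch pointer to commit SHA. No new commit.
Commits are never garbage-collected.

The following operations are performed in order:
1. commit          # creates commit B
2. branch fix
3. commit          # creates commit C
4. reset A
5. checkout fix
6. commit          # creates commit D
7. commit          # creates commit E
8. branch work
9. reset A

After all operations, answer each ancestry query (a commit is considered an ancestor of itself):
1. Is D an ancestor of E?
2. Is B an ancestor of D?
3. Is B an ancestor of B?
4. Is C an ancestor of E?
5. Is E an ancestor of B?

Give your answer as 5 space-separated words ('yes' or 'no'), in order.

Answer: yes yes yes no no

Derivation:
After op 1 (commit): HEAD=main@B [main=B]
After op 2 (branch): HEAD=main@B [fix=B main=B]
After op 3 (commit): HEAD=main@C [fix=B main=C]
After op 4 (reset): HEAD=main@A [fix=B main=A]
After op 5 (checkout): HEAD=fix@B [fix=B main=A]
After op 6 (commit): HEAD=fix@D [fix=D main=A]
After op 7 (commit): HEAD=fix@E [fix=E main=A]
After op 8 (branch): HEAD=fix@E [fix=E main=A work=E]
After op 9 (reset): HEAD=fix@A [fix=A main=A work=E]
ancestors(E) = {A,B,D,E}; D in? yes
ancestors(D) = {A,B,D}; B in? yes
ancestors(B) = {A,B}; B in? yes
ancestors(E) = {A,B,D,E}; C in? no
ancestors(B) = {A,B}; E in? no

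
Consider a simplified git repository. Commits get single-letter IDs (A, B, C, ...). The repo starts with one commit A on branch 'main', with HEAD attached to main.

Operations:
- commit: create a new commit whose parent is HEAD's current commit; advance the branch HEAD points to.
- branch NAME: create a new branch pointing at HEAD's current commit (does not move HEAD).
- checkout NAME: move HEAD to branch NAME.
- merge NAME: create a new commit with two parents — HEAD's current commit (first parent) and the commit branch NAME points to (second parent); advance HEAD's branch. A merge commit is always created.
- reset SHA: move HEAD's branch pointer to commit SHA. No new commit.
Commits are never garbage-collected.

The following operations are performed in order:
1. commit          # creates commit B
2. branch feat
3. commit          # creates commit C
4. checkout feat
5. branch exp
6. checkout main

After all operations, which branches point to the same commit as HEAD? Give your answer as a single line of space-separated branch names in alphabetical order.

Answer: main

Derivation:
After op 1 (commit): HEAD=main@B [main=B]
After op 2 (branch): HEAD=main@B [feat=B main=B]
After op 3 (commit): HEAD=main@C [feat=B main=C]
After op 4 (checkout): HEAD=feat@B [feat=B main=C]
After op 5 (branch): HEAD=feat@B [exp=B feat=B main=C]
After op 6 (checkout): HEAD=main@C [exp=B feat=B main=C]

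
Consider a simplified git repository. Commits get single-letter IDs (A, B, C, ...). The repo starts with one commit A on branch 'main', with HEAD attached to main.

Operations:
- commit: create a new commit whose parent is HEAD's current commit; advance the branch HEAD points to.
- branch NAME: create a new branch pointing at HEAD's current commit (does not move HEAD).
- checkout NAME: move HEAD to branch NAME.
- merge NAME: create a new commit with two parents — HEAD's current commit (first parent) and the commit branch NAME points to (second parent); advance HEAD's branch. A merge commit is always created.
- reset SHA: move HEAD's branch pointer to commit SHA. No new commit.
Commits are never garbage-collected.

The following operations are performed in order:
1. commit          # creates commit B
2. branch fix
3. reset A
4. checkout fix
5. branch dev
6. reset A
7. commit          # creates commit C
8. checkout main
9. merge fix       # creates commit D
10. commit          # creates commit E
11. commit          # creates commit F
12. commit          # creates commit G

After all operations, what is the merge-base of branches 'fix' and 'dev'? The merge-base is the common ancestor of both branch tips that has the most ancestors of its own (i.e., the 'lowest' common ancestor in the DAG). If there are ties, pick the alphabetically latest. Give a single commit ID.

Answer: A

Derivation:
After op 1 (commit): HEAD=main@B [main=B]
After op 2 (branch): HEAD=main@B [fix=B main=B]
After op 3 (reset): HEAD=main@A [fix=B main=A]
After op 4 (checkout): HEAD=fix@B [fix=B main=A]
After op 5 (branch): HEAD=fix@B [dev=B fix=B main=A]
After op 6 (reset): HEAD=fix@A [dev=B fix=A main=A]
After op 7 (commit): HEAD=fix@C [dev=B fix=C main=A]
After op 8 (checkout): HEAD=main@A [dev=B fix=C main=A]
After op 9 (merge): HEAD=main@D [dev=B fix=C main=D]
After op 10 (commit): HEAD=main@E [dev=B fix=C main=E]
After op 11 (commit): HEAD=main@F [dev=B fix=C main=F]
After op 12 (commit): HEAD=main@G [dev=B fix=C main=G]
ancestors(fix=C): ['A', 'C']
ancestors(dev=B): ['A', 'B']
common: ['A']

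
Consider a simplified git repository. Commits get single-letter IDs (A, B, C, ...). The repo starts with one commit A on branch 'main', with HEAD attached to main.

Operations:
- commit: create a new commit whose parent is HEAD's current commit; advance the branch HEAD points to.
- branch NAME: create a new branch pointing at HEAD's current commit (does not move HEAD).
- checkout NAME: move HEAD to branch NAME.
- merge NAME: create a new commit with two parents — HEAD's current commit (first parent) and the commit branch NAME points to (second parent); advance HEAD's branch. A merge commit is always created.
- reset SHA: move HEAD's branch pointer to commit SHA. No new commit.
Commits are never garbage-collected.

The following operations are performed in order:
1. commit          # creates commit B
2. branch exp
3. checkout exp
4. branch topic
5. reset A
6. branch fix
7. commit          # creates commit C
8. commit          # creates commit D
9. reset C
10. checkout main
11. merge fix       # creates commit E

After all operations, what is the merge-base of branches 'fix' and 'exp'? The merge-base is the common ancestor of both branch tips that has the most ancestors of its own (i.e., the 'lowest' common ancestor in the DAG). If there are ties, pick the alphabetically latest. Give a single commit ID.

After op 1 (commit): HEAD=main@B [main=B]
After op 2 (branch): HEAD=main@B [exp=B main=B]
After op 3 (checkout): HEAD=exp@B [exp=B main=B]
After op 4 (branch): HEAD=exp@B [exp=B main=B topic=B]
After op 5 (reset): HEAD=exp@A [exp=A main=B topic=B]
After op 6 (branch): HEAD=exp@A [exp=A fix=A main=B topic=B]
After op 7 (commit): HEAD=exp@C [exp=C fix=A main=B topic=B]
After op 8 (commit): HEAD=exp@D [exp=D fix=A main=B topic=B]
After op 9 (reset): HEAD=exp@C [exp=C fix=A main=B topic=B]
After op 10 (checkout): HEAD=main@B [exp=C fix=A main=B topic=B]
After op 11 (merge): HEAD=main@E [exp=C fix=A main=E topic=B]
ancestors(fix=A): ['A']
ancestors(exp=C): ['A', 'C']
common: ['A']

Answer: A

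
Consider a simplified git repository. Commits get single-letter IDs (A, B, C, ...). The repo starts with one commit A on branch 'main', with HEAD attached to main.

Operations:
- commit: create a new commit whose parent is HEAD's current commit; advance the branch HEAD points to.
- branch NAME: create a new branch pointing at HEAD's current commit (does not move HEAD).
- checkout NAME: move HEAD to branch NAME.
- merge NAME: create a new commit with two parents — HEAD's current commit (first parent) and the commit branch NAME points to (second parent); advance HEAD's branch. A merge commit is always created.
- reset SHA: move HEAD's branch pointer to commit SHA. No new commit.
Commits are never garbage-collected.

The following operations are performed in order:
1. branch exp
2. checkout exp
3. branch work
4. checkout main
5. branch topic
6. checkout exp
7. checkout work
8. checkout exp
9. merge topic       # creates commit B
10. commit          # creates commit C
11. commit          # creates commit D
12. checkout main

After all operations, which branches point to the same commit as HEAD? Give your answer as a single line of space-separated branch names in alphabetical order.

Answer: main topic work

Derivation:
After op 1 (branch): HEAD=main@A [exp=A main=A]
After op 2 (checkout): HEAD=exp@A [exp=A main=A]
After op 3 (branch): HEAD=exp@A [exp=A main=A work=A]
After op 4 (checkout): HEAD=main@A [exp=A main=A work=A]
After op 5 (branch): HEAD=main@A [exp=A main=A topic=A work=A]
After op 6 (checkout): HEAD=exp@A [exp=A main=A topic=A work=A]
After op 7 (checkout): HEAD=work@A [exp=A main=A topic=A work=A]
After op 8 (checkout): HEAD=exp@A [exp=A main=A topic=A work=A]
After op 9 (merge): HEAD=exp@B [exp=B main=A topic=A work=A]
After op 10 (commit): HEAD=exp@C [exp=C main=A topic=A work=A]
After op 11 (commit): HEAD=exp@D [exp=D main=A topic=A work=A]
After op 12 (checkout): HEAD=main@A [exp=D main=A topic=A work=A]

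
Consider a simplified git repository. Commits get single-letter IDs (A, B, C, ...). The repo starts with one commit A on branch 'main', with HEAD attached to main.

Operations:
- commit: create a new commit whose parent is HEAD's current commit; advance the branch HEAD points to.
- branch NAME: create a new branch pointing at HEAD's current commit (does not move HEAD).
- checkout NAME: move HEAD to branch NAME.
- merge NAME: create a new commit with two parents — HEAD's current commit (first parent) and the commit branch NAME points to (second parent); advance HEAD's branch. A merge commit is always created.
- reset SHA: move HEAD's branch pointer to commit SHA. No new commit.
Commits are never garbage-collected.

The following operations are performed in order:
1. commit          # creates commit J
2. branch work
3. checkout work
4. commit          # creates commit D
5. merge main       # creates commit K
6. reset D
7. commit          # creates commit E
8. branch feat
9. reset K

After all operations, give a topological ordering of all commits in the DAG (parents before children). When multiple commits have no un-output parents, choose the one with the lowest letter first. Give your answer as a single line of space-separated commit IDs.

After op 1 (commit): HEAD=main@J [main=J]
After op 2 (branch): HEAD=main@J [main=J work=J]
After op 3 (checkout): HEAD=work@J [main=J work=J]
After op 4 (commit): HEAD=work@D [main=J work=D]
After op 5 (merge): HEAD=work@K [main=J work=K]
After op 6 (reset): HEAD=work@D [main=J work=D]
After op 7 (commit): HEAD=work@E [main=J work=E]
After op 8 (branch): HEAD=work@E [feat=E main=J work=E]
After op 9 (reset): HEAD=work@K [feat=E main=J work=K]
commit A: parents=[]
commit D: parents=['J']
commit E: parents=['D']
commit J: parents=['A']
commit K: parents=['D', 'J']

Answer: A J D E K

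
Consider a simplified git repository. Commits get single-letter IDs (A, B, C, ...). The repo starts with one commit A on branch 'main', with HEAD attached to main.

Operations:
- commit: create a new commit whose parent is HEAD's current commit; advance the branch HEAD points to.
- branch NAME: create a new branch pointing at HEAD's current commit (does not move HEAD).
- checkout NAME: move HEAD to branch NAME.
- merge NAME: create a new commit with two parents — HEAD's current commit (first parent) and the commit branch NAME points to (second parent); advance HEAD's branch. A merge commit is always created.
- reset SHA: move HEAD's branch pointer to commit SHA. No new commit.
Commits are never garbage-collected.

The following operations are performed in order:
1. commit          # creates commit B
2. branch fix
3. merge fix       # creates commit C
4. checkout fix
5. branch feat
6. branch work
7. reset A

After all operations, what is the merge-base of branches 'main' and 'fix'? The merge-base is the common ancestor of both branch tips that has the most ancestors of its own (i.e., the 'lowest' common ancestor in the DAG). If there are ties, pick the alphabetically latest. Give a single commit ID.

Answer: A

Derivation:
After op 1 (commit): HEAD=main@B [main=B]
After op 2 (branch): HEAD=main@B [fix=B main=B]
After op 3 (merge): HEAD=main@C [fix=B main=C]
After op 4 (checkout): HEAD=fix@B [fix=B main=C]
After op 5 (branch): HEAD=fix@B [feat=B fix=B main=C]
After op 6 (branch): HEAD=fix@B [feat=B fix=B main=C work=B]
After op 7 (reset): HEAD=fix@A [feat=B fix=A main=C work=B]
ancestors(main=C): ['A', 'B', 'C']
ancestors(fix=A): ['A']
common: ['A']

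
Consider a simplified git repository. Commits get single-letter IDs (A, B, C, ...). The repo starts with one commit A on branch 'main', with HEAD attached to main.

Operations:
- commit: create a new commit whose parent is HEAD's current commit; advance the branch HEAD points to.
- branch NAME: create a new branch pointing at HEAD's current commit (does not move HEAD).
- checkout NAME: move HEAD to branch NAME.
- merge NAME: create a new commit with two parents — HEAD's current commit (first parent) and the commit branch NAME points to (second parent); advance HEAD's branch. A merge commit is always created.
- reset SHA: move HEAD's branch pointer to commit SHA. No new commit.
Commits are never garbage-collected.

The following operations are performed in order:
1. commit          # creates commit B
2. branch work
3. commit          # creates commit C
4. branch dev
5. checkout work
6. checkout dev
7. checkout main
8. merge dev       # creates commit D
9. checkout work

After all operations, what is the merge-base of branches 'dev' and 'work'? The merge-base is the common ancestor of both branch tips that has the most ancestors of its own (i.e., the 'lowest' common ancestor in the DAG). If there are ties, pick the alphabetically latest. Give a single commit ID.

Answer: B

Derivation:
After op 1 (commit): HEAD=main@B [main=B]
After op 2 (branch): HEAD=main@B [main=B work=B]
After op 3 (commit): HEAD=main@C [main=C work=B]
After op 4 (branch): HEAD=main@C [dev=C main=C work=B]
After op 5 (checkout): HEAD=work@B [dev=C main=C work=B]
After op 6 (checkout): HEAD=dev@C [dev=C main=C work=B]
After op 7 (checkout): HEAD=main@C [dev=C main=C work=B]
After op 8 (merge): HEAD=main@D [dev=C main=D work=B]
After op 9 (checkout): HEAD=work@B [dev=C main=D work=B]
ancestors(dev=C): ['A', 'B', 'C']
ancestors(work=B): ['A', 'B']
common: ['A', 'B']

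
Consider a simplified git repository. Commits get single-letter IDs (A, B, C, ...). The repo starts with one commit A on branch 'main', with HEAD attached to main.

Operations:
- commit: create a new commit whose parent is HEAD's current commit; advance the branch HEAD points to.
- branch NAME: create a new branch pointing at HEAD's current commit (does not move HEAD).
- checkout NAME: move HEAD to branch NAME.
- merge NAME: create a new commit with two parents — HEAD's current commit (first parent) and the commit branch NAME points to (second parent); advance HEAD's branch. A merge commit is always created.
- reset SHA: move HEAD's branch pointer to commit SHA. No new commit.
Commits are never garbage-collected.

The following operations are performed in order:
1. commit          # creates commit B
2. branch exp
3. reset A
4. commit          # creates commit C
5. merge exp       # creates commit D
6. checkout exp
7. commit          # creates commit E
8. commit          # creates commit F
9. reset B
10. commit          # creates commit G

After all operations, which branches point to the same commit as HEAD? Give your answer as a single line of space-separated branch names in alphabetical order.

Answer: exp

Derivation:
After op 1 (commit): HEAD=main@B [main=B]
After op 2 (branch): HEAD=main@B [exp=B main=B]
After op 3 (reset): HEAD=main@A [exp=B main=A]
After op 4 (commit): HEAD=main@C [exp=B main=C]
After op 5 (merge): HEAD=main@D [exp=B main=D]
After op 6 (checkout): HEAD=exp@B [exp=B main=D]
After op 7 (commit): HEAD=exp@E [exp=E main=D]
After op 8 (commit): HEAD=exp@F [exp=F main=D]
After op 9 (reset): HEAD=exp@B [exp=B main=D]
After op 10 (commit): HEAD=exp@G [exp=G main=D]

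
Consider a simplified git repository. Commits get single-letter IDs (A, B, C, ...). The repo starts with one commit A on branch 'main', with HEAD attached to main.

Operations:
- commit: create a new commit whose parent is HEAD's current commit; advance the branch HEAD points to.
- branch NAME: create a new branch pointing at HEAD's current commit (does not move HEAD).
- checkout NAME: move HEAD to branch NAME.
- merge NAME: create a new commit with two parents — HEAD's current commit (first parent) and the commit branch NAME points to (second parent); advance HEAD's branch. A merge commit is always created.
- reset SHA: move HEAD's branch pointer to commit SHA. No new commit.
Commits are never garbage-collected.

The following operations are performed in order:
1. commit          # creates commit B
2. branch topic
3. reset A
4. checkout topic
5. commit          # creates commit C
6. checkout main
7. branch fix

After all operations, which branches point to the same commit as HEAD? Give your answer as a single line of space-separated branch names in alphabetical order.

After op 1 (commit): HEAD=main@B [main=B]
After op 2 (branch): HEAD=main@B [main=B topic=B]
After op 3 (reset): HEAD=main@A [main=A topic=B]
After op 4 (checkout): HEAD=topic@B [main=A topic=B]
After op 5 (commit): HEAD=topic@C [main=A topic=C]
After op 6 (checkout): HEAD=main@A [main=A topic=C]
After op 7 (branch): HEAD=main@A [fix=A main=A topic=C]

Answer: fix main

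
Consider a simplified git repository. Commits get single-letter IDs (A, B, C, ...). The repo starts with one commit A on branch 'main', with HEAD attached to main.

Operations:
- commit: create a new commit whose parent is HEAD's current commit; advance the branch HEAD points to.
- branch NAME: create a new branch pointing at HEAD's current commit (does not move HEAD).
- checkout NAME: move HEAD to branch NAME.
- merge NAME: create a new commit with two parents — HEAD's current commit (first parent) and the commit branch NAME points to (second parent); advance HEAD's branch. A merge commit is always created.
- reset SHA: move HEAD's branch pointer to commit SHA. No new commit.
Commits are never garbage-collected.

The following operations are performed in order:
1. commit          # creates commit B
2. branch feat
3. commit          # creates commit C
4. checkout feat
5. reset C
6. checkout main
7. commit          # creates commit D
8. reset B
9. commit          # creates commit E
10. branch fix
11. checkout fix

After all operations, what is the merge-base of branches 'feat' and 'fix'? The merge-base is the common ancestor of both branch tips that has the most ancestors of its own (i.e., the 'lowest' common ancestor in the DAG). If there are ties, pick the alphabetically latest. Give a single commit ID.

After op 1 (commit): HEAD=main@B [main=B]
After op 2 (branch): HEAD=main@B [feat=B main=B]
After op 3 (commit): HEAD=main@C [feat=B main=C]
After op 4 (checkout): HEAD=feat@B [feat=B main=C]
After op 5 (reset): HEAD=feat@C [feat=C main=C]
After op 6 (checkout): HEAD=main@C [feat=C main=C]
After op 7 (commit): HEAD=main@D [feat=C main=D]
After op 8 (reset): HEAD=main@B [feat=C main=B]
After op 9 (commit): HEAD=main@E [feat=C main=E]
After op 10 (branch): HEAD=main@E [feat=C fix=E main=E]
After op 11 (checkout): HEAD=fix@E [feat=C fix=E main=E]
ancestors(feat=C): ['A', 'B', 'C']
ancestors(fix=E): ['A', 'B', 'E']
common: ['A', 'B']

Answer: B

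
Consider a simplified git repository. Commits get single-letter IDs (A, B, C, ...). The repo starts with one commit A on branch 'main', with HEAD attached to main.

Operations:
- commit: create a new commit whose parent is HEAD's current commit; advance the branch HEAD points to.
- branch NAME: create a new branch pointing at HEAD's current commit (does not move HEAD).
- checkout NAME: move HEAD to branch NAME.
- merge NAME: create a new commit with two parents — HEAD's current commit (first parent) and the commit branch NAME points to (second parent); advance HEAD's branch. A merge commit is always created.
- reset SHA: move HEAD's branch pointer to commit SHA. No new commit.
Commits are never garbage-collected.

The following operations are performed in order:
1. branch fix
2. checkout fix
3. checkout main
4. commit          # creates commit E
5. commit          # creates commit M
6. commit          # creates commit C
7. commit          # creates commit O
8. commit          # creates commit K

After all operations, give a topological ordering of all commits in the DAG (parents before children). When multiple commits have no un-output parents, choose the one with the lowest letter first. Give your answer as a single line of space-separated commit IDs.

Answer: A E M C O K

Derivation:
After op 1 (branch): HEAD=main@A [fix=A main=A]
After op 2 (checkout): HEAD=fix@A [fix=A main=A]
After op 3 (checkout): HEAD=main@A [fix=A main=A]
After op 4 (commit): HEAD=main@E [fix=A main=E]
After op 5 (commit): HEAD=main@M [fix=A main=M]
After op 6 (commit): HEAD=main@C [fix=A main=C]
After op 7 (commit): HEAD=main@O [fix=A main=O]
After op 8 (commit): HEAD=main@K [fix=A main=K]
commit A: parents=[]
commit C: parents=['M']
commit E: parents=['A']
commit K: parents=['O']
commit M: parents=['E']
commit O: parents=['C']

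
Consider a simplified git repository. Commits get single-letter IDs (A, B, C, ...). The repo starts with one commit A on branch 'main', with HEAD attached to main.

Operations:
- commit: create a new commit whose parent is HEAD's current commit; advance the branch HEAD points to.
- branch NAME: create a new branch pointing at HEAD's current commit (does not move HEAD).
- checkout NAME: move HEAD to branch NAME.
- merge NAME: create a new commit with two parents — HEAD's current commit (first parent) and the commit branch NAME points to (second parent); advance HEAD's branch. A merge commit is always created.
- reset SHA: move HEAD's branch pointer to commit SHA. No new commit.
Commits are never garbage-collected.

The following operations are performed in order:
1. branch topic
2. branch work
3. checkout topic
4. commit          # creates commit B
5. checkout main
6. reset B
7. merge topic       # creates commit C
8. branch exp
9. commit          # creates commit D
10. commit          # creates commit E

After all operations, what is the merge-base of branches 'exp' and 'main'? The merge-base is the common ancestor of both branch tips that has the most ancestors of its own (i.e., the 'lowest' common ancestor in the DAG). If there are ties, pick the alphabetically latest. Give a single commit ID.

After op 1 (branch): HEAD=main@A [main=A topic=A]
After op 2 (branch): HEAD=main@A [main=A topic=A work=A]
After op 3 (checkout): HEAD=topic@A [main=A topic=A work=A]
After op 4 (commit): HEAD=topic@B [main=A topic=B work=A]
After op 5 (checkout): HEAD=main@A [main=A topic=B work=A]
After op 6 (reset): HEAD=main@B [main=B topic=B work=A]
After op 7 (merge): HEAD=main@C [main=C topic=B work=A]
After op 8 (branch): HEAD=main@C [exp=C main=C topic=B work=A]
After op 9 (commit): HEAD=main@D [exp=C main=D topic=B work=A]
After op 10 (commit): HEAD=main@E [exp=C main=E topic=B work=A]
ancestors(exp=C): ['A', 'B', 'C']
ancestors(main=E): ['A', 'B', 'C', 'D', 'E']
common: ['A', 'B', 'C']

Answer: C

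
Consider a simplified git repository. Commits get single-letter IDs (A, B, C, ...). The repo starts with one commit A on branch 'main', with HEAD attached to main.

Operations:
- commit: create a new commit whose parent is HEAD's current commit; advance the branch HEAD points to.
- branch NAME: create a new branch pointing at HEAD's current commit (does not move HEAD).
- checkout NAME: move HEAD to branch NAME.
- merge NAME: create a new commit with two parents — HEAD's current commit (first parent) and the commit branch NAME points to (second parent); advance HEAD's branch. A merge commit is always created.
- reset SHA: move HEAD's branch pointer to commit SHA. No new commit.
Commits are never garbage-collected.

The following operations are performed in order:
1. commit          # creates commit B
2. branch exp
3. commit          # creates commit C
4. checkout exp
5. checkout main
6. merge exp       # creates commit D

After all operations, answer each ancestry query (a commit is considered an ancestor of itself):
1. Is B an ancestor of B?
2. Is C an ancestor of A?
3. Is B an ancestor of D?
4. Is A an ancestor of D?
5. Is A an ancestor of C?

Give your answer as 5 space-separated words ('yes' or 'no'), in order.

Answer: yes no yes yes yes

Derivation:
After op 1 (commit): HEAD=main@B [main=B]
After op 2 (branch): HEAD=main@B [exp=B main=B]
After op 3 (commit): HEAD=main@C [exp=B main=C]
After op 4 (checkout): HEAD=exp@B [exp=B main=C]
After op 5 (checkout): HEAD=main@C [exp=B main=C]
After op 6 (merge): HEAD=main@D [exp=B main=D]
ancestors(B) = {A,B}; B in? yes
ancestors(A) = {A}; C in? no
ancestors(D) = {A,B,C,D}; B in? yes
ancestors(D) = {A,B,C,D}; A in? yes
ancestors(C) = {A,B,C}; A in? yes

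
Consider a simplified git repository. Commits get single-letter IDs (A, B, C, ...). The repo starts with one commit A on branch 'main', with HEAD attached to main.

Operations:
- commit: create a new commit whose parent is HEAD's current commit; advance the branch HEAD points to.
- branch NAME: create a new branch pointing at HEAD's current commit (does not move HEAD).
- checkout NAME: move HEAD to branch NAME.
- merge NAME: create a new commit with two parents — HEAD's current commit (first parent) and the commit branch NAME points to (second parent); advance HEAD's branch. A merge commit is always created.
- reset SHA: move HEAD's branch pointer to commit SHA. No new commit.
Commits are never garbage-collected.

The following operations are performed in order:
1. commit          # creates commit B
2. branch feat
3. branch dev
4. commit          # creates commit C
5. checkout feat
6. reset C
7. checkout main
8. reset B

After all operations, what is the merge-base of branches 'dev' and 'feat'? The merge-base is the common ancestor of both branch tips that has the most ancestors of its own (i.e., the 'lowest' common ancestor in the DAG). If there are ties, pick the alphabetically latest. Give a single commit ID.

Answer: B

Derivation:
After op 1 (commit): HEAD=main@B [main=B]
After op 2 (branch): HEAD=main@B [feat=B main=B]
After op 3 (branch): HEAD=main@B [dev=B feat=B main=B]
After op 4 (commit): HEAD=main@C [dev=B feat=B main=C]
After op 5 (checkout): HEAD=feat@B [dev=B feat=B main=C]
After op 6 (reset): HEAD=feat@C [dev=B feat=C main=C]
After op 7 (checkout): HEAD=main@C [dev=B feat=C main=C]
After op 8 (reset): HEAD=main@B [dev=B feat=C main=B]
ancestors(dev=B): ['A', 'B']
ancestors(feat=C): ['A', 'B', 'C']
common: ['A', 'B']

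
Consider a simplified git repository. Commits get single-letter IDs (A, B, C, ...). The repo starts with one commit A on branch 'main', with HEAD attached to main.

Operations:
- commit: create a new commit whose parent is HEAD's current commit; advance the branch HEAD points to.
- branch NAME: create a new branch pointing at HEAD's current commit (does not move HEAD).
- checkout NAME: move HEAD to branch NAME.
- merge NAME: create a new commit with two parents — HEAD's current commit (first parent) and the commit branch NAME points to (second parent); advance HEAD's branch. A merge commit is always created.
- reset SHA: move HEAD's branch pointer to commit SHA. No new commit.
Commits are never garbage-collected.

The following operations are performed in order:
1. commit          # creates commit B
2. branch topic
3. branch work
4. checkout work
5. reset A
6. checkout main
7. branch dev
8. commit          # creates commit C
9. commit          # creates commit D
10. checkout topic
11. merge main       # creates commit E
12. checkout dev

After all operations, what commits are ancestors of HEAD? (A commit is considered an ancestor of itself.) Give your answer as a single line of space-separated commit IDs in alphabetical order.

Answer: A B

Derivation:
After op 1 (commit): HEAD=main@B [main=B]
After op 2 (branch): HEAD=main@B [main=B topic=B]
After op 3 (branch): HEAD=main@B [main=B topic=B work=B]
After op 4 (checkout): HEAD=work@B [main=B topic=B work=B]
After op 5 (reset): HEAD=work@A [main=B topic=B work=A]
After op 6 (checkout): HEAD=main@B [main=B topic=B work=A]
After op 7 (branch): HEAD=main@B [dev=B main=B topic=B work=A]
After op 8 (commit): HEAD=main@C [dev=B main=C topic=B work=A]
After op 9 (commit): HEAD=main@D [dev=B main=D topic=B work=A]
After op 10 (checkout): HEAD=topic@B [dev=B main=D topic=B work=A]
After op 11 (merge): HEAD=topic@E [dev=B main=D topic=E work=A]
After op 12 (checkout): HEAD=dev@B [dev=B main=D topic=E work=A]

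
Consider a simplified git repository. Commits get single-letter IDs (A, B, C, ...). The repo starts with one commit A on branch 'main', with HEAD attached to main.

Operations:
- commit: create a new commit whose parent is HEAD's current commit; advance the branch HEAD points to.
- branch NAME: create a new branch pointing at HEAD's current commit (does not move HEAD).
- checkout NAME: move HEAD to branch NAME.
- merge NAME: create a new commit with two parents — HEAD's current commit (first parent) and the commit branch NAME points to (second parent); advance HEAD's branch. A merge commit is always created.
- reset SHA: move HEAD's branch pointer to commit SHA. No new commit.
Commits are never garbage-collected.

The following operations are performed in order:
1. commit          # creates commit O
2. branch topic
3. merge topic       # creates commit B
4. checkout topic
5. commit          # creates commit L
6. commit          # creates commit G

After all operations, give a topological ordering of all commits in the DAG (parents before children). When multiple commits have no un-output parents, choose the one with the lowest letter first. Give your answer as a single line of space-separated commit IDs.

After op 1 (commit): HEAD=main@O [main=O]
After op 2 (branch): HEAD=main@O [main=O topic=O]
After op 3 (merge): HEAD=main@B [main=B topic=O]
After op 4 (checkout): HEAD=topic@O [main=B topic=O]
After op 5 (commit): HEAD=topic@L [main=B topic=L]
After op 6 (commit): HEAD=topic@G [main=B topic=G]
commit A: parents=[]
commit B: parents=['O', 'O']
commit G: parents=['L']
commit L: parents=['O']
commit O: parents=['A']

Answer: A O B L G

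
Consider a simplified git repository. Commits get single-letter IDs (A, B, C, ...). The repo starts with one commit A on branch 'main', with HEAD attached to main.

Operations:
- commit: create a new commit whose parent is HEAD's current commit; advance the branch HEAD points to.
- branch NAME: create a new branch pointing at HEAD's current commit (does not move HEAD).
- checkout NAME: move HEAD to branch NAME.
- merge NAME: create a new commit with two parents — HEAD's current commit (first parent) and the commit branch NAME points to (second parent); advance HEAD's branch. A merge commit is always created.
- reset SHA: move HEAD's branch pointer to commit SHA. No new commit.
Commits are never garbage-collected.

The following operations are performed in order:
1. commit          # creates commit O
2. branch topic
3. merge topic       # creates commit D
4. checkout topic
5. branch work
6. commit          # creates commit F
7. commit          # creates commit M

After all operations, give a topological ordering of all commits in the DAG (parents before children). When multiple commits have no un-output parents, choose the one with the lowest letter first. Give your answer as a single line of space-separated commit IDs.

After op 1 (commit): HEAD=main@O [main=O]
After op 2 (branch): HEAD=main@O [main=O topic=O]
After op 3 (merge): HEAD=main@D [main=D topic=O]
After op 4 (checkout): HEAD=topic@O [main=D topic=O]
After op 5 (branch): HEAD=topic@O [main=D topic=O work=O]
After op 6 (commit): HEAD=topic@F [main=D topic=F work=O]
After op 7 (commit): HEAD=topic@M [main=D topic=M work=O]
commit A: parents=[]
commit D: parents=['O', 'O']
commit F: parents=['O']
commit M: parents=['F']
commit O: parents=['A']

Answer: A O D F M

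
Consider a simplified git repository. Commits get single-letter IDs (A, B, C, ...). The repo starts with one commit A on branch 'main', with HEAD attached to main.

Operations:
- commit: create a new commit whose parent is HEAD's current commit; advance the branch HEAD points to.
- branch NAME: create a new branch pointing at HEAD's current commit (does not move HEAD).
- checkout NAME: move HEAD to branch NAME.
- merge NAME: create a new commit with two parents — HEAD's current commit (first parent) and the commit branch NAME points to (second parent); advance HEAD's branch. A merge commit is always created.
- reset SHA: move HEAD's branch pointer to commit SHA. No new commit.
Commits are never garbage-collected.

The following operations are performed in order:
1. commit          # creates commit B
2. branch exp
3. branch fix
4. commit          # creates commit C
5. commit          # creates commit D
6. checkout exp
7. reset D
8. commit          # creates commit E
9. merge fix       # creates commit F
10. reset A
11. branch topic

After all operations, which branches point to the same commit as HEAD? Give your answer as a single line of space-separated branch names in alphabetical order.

Answer: exp topic

Derivation:
After op 1 (commit): HEAD=main@B [main=B]
After op 2 (branch): HEAD=main@B [exp=B main=B]
After op 3 (branch): HEAD=main@B [exp=B fix=B main=B]
After op 4 (commit): HEAD=main@C [exp=B fix=B main=C]
After op 5 (commit): HEAD=main@D [exp=B fix=B main=D]
After op 6 (checkout): HEAD=exp@B [exp=B fix=B main=D]
After op 7 (reset): HEAD=exp@D [exp=D fix=B main=D]
After op 8 (commit): HEAD=exp@E [exp=E fix=B main=D]
After op 9 (merge): HEAD=exp@F [exp=F fix=B main=D]
After op 10 (reset): HEAD=exp@A [exp=A fix=B main=D]
After op 11 (branch): HEAD=exp@A [exp=A fix=B main=D topic=A]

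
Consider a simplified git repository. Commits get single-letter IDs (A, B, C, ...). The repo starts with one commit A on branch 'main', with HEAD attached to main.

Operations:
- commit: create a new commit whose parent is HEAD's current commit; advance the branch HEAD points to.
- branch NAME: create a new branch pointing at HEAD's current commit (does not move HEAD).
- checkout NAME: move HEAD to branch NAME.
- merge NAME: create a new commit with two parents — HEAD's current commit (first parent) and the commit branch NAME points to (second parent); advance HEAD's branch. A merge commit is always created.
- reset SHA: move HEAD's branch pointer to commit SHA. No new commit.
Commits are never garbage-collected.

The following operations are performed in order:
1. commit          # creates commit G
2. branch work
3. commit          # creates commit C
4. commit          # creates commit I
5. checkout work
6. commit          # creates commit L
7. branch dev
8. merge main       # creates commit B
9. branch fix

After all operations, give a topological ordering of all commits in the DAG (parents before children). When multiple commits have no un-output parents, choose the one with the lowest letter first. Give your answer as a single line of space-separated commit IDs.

After op 1 (commit): HEAD=main@G [main=G]
After op 2 (branch): HEAD=main@G [main=G work=G]
After op 3 (commit): HEAD=main@C [main=C work=G]
After op 4 (commit): HEAD=main@I [main=I work=G]
After op 5 (checkout): HEAD=work@G [main=I work=G]
After op 6 (commit): HEAD=work@L [main=I work=L]
After op 7 (branch): HEAD=work@L [dev=L main=I work=L]
After op 8 (merge): HEAD=work@B [dev=L main=I work=B]
After op 9 (branch): HEAD=work@B [dev=L fix=B main=I work=B]
commit A: parents=[]
commit B: parents=['L', 'I']
commit C: parents=['G']
commit G: parents=['A']
commit I: parents=['C']
commit L: parents=['G']

Answer: A G C I L B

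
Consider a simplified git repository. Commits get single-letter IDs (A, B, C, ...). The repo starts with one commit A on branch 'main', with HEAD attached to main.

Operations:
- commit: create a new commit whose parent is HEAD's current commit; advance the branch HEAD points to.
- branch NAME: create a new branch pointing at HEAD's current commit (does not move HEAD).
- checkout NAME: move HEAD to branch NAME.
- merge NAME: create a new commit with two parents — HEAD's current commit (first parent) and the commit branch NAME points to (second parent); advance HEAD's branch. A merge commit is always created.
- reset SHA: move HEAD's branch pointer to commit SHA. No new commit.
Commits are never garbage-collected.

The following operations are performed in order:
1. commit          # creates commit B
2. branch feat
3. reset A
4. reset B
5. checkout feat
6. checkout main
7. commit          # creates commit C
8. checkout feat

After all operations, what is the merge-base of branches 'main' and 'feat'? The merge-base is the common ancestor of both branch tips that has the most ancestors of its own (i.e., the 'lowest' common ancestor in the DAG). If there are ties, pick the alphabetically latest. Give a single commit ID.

Answer: B

Derivation:
After op 1 (commit): HEAD=main@B [main=B]
After op 2 (branch): HEAD=main@B [feat=B main=B]
After op 3 (reset): HEAD=main@A [feat=B main=A]
After op 4 (reset): HEAD=main@B [feat=B main=B]
After op 5 (checkout): HEAD=feat@B [feat=B main=B]
After op 6 (checkout): HEAD=main@B [feat=B main=B]
After op 7 (commit): HEAD=main@C [feat=B main=C]
After op 8 (checkout): HEAD=feat@B [feat=B main=C]
ancestors(main=C): ['A', 'B', 'C']
ancestors(feat=B): ['A', 'B']
common: ['A', 'B']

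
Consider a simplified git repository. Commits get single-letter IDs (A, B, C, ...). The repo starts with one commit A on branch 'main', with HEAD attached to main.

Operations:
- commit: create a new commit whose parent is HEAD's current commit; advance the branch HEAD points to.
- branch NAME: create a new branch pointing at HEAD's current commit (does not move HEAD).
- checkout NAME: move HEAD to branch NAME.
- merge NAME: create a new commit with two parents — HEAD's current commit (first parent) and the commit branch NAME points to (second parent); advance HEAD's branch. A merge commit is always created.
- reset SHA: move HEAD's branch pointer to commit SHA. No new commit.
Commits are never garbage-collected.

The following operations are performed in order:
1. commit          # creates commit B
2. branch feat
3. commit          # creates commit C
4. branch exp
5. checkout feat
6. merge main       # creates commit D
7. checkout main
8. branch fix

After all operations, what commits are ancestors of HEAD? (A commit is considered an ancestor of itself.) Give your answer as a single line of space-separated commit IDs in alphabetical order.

Answer: A B C

Derivation:
After op 1 (commit): HEAD=main@B [main=B]
After op 2 (branch): HEAD=main@B [feat=B main=B]
After op 3 (commit): HEAD=main@C [feat=B main=C]
After op 4 (branch): HEAD=main@C [exp=C feat=B main=C]
After op 5 (checkout): HEAD=feat@B [exp=C feat=B main=C]
After op 6 (merge): HEAD=feat@D [exp=C feat=D main=C]
After op 7 (checkout): HEAD=main@C [exp=C feat=D main=C]
After op 8 (branch): HEAD=main@C [exp=C feat=D fix=C main=C]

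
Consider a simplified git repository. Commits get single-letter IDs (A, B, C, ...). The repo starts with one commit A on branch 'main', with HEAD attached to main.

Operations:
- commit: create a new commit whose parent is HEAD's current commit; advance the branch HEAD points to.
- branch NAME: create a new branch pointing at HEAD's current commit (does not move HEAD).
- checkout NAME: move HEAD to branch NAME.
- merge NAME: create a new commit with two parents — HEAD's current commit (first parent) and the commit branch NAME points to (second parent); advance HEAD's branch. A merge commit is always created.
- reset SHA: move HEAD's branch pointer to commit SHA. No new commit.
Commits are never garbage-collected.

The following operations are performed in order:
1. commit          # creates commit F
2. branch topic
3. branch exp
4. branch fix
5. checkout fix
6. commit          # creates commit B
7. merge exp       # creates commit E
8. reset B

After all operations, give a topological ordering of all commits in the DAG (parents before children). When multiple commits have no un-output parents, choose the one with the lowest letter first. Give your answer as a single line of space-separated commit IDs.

Answer: A F B E

Derivation:
After op 1 (commit): HEAD=main@F [main=F]
After op 2 (branch): HEAD=main@F [main=F topic=F]
After op 3 (branch): HEAD=main@F [exp=F main=F topic=F]
After op 4 (branch): HEAD=main@F [exp=F fix=F main=F topic=F]
After op 5 (checkout): HEAD=fix@F [exp=F fix=F main=F topic=F]
After op 6 (commit): HEAD=fix@B [exp=F fix=B main=F topic=F]
After op 7 (merge): HEAD=fix@E [exp=F fix=E main=F topic=F]
After op 8 (reset): HEAD=fix@B [exp=F fix=B main=F topic=F]
commit A: parents=[]
commit B: parents=['F']
commit E: parents=['B', 'F']
commit F: parents=['A']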